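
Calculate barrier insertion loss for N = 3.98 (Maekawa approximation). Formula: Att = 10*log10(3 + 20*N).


3 + 20*N = 3 + 20*3.98 = 82.6
Att = 10*log10(82.6) = 19.17 dB


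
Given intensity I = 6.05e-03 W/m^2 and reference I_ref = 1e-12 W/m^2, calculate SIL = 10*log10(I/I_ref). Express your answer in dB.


I / I_ref = 6.05e-03 / 1e-12 = 6.05e+09
SIL = 10 * log10(6.05e+09) = 97.818 dB


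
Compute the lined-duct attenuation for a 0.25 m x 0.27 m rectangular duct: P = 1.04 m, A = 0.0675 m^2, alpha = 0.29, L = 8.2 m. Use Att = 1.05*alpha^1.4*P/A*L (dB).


alpha^1.4 = 0.29^1.4 = 0.176749
Attenuation rate = 1.05 * alpha^1.4 * P / A
= 1.05 * 0.176749 * 1.04 / 0.0675 = 2.85941 dB/m
Total Att = 2.85941 * 8.2 = 23.447 dB


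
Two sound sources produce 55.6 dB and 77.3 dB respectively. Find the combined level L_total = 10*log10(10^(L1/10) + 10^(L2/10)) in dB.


10^(55.6/10) = 363078
10^(77.3/10) = 5.37032e+07
Sum = 363078 + 5.37032e+07 = 5.40663e+07
L_total = 10*log10(5.40663e+07) = 77.329 dB


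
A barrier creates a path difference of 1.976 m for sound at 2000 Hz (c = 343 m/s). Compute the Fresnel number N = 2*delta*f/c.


N = 2*delta*f/c = 2*delta/lambda, where lambda = c/f
lambda = 343 / 2000 = 0.1715 m
N = 2 * 1.976 / 0.1715 = 23.044


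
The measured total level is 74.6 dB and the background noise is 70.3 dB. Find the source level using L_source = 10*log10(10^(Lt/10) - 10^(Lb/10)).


10^(74.6/10) = 2.88403e+07
10^(70.3/10) = 1.07152e+07
Difference = 2.88403e+07 - 1.07152e+07 = 1.81251e+07
L_source = 10*log10(1.81251e+07) = 72.583 dB


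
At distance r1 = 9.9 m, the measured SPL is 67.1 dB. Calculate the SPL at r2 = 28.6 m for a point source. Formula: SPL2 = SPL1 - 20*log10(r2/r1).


r2/r1 = 28.6/9.9 = 2.88889
Correction = 20*log10(2.88889) = 9.21462 dB
SPL2 = 67.1 - 9.21462 = 57.885 dB


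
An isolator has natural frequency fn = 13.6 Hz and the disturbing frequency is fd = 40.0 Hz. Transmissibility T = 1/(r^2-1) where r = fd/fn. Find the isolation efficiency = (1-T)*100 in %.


r = 40.0 / 13.6 = 2.94118
r^2 - 1 = 2.94118^2 - 1 = 7.65054
T = 1/7.65054 = 0.13071
Efficiency = (1 - 0.13071)*100 = 86.929 %


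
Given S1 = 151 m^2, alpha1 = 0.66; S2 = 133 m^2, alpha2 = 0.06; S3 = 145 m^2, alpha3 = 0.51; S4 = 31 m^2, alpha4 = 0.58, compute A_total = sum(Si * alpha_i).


151 * 0.66 = 99.66
133 * 0.06 = 7.98
145 * 0.51 = 73.95
31 * 0.58 = 17.98
A_total = 99.66 + 7.98 + 73.95 + 17.98 = 199.57 m^2


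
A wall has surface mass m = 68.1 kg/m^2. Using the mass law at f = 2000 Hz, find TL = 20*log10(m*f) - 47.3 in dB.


m * f = 68.1 * 2000 = 136200
20*log10(136200) = 102.684 dB
TL = 102.684 - 47.3 = 55.384 dB


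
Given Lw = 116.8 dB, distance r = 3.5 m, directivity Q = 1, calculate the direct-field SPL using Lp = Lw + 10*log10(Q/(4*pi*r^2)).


4*pi*r^2 = 4*pi*3.5^2 = 153.938 m^2
Q / (4*pi*r^2) = 1 / 153.938 = 0.00649612
Lp = 116.8 + 10*log10(0.00649612) = 94.927 dB


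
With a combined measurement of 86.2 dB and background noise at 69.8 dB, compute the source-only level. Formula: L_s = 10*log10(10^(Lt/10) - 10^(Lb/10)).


10^(86.2/10) = 4.16869e+08
10^(69.8/10) = 9.54993e+06
Difference = 4.16869e+08 - 9.54993e+06 = 4.07319e+08
L_source = 10*log10(4.07319e+08) = 86.099 dB


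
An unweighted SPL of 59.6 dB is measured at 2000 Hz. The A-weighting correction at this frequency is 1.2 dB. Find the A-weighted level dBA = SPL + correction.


A-weighting table: 2000 Hz -> 1.2 dB correction
SPL_A = SPL + correction = 59.6 + (1.2) = 60.8 dBA


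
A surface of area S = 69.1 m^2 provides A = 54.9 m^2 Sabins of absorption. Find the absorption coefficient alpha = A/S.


Absorption coefficient = absorbed power / incident power
alpha = A / S = 54.9 / 69.1 = 0.7945


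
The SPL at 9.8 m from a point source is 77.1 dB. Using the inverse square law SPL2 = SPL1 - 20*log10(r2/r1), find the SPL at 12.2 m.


r2/r1 = 12.2/9.8 = 1.2449
Correction = 20*log10(1.2449) = 1.90269 dB
SPL2 = 77.1 - 1.90269 = 75.197 dB


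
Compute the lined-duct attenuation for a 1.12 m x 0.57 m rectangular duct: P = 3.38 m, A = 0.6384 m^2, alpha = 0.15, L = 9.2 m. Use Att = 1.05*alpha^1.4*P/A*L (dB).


alpha^1.4 = 0.15^1.4 = 0.0702308
Attenuation rate = 1.05 * alpha^1.4 * P / A
= 1.05 * 0.0702308 * 3.38 / 0.6384 = 0.390428 dB/m
Total Att = 0.390428 * 9.2 = 3.5919 dB


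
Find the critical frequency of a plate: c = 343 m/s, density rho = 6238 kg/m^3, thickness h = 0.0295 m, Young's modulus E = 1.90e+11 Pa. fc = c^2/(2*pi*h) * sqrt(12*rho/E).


12*rho/E = 12*6238/1.90e+11 = 3.93979e-07
sqrt(12*rho/E) = sqrt(3.93979e-07) = 0.000627677
c^2/(2*pi*h) = 343^2/(2*pi*0.0295) = 634726
fc = 634726 * 0.000627677 = 398.4 Hz


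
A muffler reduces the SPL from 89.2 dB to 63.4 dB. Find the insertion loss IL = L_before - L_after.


Insertion loss = SPL without muffler - SPL with muffler
IL = 89.2 - 63.4 = 25.8 dB


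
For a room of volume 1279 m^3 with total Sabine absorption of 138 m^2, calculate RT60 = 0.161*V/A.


RT60 = 0.161 * 1279 / 138 = 1.4922 s


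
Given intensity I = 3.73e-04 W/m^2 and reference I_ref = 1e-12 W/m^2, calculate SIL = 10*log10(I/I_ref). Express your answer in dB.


I / I_ref = 3.73e-04 / 1e-12 = 3.73e+08
SIL = 10 * log10(3.73e+08) = 85.717 dB


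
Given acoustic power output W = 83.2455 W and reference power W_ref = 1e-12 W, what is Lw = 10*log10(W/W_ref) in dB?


W / W_ref = 83.2455 / 1e-12 = 8.32455e+13
Lw = 10 * log10(8.32455e+13) = 139.2 dB


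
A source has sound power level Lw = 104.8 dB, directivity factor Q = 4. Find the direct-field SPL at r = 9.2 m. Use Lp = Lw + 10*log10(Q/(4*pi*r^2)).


4*pi*r^2 = 4*pi*9.2^2 = 1063.62 m^2
Q / (4*pi*r^2) = 4 / 1063.62 = 0.00376074
Lp = 104.8 + 10*log10(0.00376074) = 80.553 dB


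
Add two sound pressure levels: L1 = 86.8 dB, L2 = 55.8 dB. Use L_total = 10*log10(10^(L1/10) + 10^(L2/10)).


10^(86.8/10) = 4.7863e+08
10^(55.8/10) = 380189
Sum = 4.7863e+08 + 380189 = 4.7901e+08
L_total = 10*log10(4.7901e+08) = 86.803 dB


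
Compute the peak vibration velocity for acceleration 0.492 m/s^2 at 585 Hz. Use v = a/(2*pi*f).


omega = 2*pi*f = 2*pi*585 = 3675.66 rad/s
v = a / omega = 0.492 / 3675.66 = 0.00013385 m/s


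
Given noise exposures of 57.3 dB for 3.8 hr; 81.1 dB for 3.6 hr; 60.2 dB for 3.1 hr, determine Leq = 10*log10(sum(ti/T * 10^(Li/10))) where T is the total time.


T_total = 3.8 + 3.6 + 3.1 = 10.5 hr
(3.8/10.5) * 10^(57.3/10) = 194354
(3.6/10.5) * 10^(81.1/10) = 4.41686e+07
(3.1/10.5) * 10^(60.2/10) = 309152
Sum = 194354 + 4.41686e+07 + 309152 = 4.46721e+07
Leq = 10*log10(4.46721e+07) = 76.5 dB


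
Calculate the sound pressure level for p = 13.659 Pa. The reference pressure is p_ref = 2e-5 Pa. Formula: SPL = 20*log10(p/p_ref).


p / p_ref = 13.659 / 2e-5 = 682950
SPL = 20 * log10(682950) = 116.69 dB


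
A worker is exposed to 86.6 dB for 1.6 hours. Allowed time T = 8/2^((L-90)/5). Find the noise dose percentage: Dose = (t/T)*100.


T_allowed = 8 / 2^((86.6 - 90)/5) = 12.8171 hr
Dose = 1.6 / 12.8171 * 100 = 12.483 %


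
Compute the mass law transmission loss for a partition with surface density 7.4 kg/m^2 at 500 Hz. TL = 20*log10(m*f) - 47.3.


m * f = 7.4 * 500 = 3700
20*log10(3700) = 71.364 dB
TL = 71.364 - 47.3 = 24.064 dB


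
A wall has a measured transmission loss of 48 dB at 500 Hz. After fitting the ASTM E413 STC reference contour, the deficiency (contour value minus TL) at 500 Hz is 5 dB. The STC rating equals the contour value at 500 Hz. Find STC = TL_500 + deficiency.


By ASTM E413, STC = value of the fitted reference contour at 500 Hz.
Contour value at 500 Hz = TL_500 + deficiency = 48 + 5 = 53
STC = 53


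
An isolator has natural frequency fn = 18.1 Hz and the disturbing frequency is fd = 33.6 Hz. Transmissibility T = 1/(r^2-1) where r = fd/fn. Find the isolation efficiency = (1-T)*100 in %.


r = 33.6 / 18.1 = 1.85635
r^2 - 1 = 1.85635^2 - 1 = 2.44604
T = 1/2.44604 = 0.408824
Efficiency = (1 - 0.408824)*100 = 59.118 %


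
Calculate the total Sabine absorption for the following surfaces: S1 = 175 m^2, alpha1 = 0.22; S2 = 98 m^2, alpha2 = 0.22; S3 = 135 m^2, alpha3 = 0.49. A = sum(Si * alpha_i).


175 * 0.22 = 38.5
98 * 0.22 = 21.56
135 * 0.49 = 66.15
A_total = 38.5 + 21.56 + 66.15 = 126.21 m^2


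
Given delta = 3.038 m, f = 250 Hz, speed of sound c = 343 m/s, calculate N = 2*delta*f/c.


N = 2*delta*f/c = 2*delta/lambda, where lambda = c/f
lambda = 343 / 250 = 1.372 m
N = 2 * 3.038 / 1.372 = 4.4286


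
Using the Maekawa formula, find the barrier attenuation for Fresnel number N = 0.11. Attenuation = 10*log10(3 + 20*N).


3 + 20*N = 3 + 20*0.11 = 5.2
Att = 10*log10(5.2) = 7.16 dB


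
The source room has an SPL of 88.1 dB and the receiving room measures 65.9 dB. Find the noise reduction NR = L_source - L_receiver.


NR = L_source - L_receiver (difference between source and receiving room levels)
NR = 88.1 - 65.9 = 22.2 dB


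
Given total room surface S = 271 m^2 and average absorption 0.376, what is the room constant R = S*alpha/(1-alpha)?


R = 271 * 0.376 / (1 - 0.376) = 163.29 m^2


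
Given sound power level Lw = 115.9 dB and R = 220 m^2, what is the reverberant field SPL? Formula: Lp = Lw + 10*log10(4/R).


4/R = 4/220 = 0.0181818
Lp = 115.9 + 10*log10(0.0181818) = 98.496 dB


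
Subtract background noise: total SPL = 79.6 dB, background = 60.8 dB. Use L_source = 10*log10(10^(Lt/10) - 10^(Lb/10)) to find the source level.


10^(79.6/10) = 9.12011e+07
10^(60.8/10) = 1.20226e+06
Difference = 9.12011e+07 - 1.20226e+06 = 8.99988e+07
L_source = 10*log10(8.99988e+07) = 79.542 dB


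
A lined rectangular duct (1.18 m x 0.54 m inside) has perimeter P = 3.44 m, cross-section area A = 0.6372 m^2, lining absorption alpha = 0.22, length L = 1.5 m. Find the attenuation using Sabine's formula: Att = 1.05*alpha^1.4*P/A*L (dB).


alpha^1.4 = 0.22^1.4 = 0.120058
Attenuation rate = 1.05 * alpha^1.4 * P / A
= 1.05 * 0.120058 * 3.44 / 0.6372 = 0.680555 dB/m
Total Att = 0.680555 * 1.5 = 1.0208 dB


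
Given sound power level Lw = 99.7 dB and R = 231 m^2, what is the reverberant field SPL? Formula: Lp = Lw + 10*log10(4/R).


4/R = 4/231 = 0.017316
Lp = 99.7 + 10*log10(0.017316) = 82.084 dB


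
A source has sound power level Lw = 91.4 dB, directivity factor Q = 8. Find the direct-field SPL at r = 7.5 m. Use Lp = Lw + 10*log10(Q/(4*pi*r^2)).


4*pi*r^2 = 4*pi*7.5^2 = 706.858 m^2
Q / (4*pi*r^2) = 8 / 706.858 = 0.0113177
Lp = 91.4 + 10*log10(0.0113177) = 71.938 dB


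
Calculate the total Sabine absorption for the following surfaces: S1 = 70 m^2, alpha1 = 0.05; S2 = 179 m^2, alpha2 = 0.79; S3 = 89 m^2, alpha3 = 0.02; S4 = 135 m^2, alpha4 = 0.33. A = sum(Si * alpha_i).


70 * 0.05 = 3.5
179 * 0.79 = 141.41
89 * 0.02 = 1.78
135 * 0.33 = 44.55
A_total = 3.5 + 141.41 + 1.78 + 44.55 = 191.24 m^2


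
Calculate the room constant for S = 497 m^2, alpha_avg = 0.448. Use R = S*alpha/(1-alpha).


R = 497 * 0.448 / (1 - 0.448) = 403.36 m^2


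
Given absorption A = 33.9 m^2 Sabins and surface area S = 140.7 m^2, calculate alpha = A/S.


Absorption coefficient = absorbed power / incident power
alpha = A / S = 33.9 / 140.7 = 0.24094


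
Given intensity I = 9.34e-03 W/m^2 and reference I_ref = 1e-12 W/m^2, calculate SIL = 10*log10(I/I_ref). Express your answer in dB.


I / I_ref = 9.34e-03 / 1e-12 = 9.34e+09
SIL = 10 * log10(9.34e+09) = 99.703 dB


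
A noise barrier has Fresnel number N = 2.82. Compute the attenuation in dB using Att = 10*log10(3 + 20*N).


3 + 20*N = 3 + 20*2.82 = 59.4
Att = 10*log10(59.4) = 17.738 dB


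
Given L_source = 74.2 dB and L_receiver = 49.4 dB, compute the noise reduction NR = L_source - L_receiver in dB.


NR = L_source - L_receiver (difference between source and receiving room levels)
NR = 74.2 - 49.4 = 24.8 dB


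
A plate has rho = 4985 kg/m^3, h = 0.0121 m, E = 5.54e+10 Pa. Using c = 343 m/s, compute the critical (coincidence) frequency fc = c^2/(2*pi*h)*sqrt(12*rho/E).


12*rho/E = 12*4985/5.54e+10 = 1.07978e-06
sqrt(12*rho/E) = sqrt(1.07978e-06) = 0.00103912
c^2/(2*pi*h) = 343^2/(2*pi*0.0121) = 1.54747e+06
fc = 1.54747e+06 * 0.00103912 = 1608 Hz


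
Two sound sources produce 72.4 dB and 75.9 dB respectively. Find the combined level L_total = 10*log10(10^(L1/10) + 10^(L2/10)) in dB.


10^(72.4/10) = 1.7378e+07
10^(75.9/10) = 3.89045e+07
Sum = 1.7378e+07 + 3.89045e+07 = 5.62825e+07
L_total = 10*log10(5.62825e+07) = 77.504 dB


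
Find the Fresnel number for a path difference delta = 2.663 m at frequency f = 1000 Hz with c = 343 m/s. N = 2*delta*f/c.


N = 2*delta*f/c = 2*delta/lambda, where lambda = c/f
lambda = 343 / 1000 = 0.343 m
N = 2 * 2.663 / 0.343 = 15.528


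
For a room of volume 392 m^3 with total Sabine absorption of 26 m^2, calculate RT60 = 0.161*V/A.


RT60 = 0.161 * 392 / 26 = 2.4274 s


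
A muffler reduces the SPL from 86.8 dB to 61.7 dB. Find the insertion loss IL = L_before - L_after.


Insertion loss = SPL without muffler - SPL with muffler
IL = 86.8 - 61.7 = 25.1 dB


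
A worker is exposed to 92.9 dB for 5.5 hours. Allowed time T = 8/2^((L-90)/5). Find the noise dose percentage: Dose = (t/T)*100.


T_allowed = 8 / 2^((92.9 - 90)/5) = 5.35171 hr
Dose = 5.5 / 5.35171 * 100 = 102.77 %


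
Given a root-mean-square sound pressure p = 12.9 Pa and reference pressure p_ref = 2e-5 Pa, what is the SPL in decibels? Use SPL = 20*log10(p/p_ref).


p / p_ref = 12.9 / 2e-5 = 645000
SPL = 20 * log10(645000) = 116.19 dB


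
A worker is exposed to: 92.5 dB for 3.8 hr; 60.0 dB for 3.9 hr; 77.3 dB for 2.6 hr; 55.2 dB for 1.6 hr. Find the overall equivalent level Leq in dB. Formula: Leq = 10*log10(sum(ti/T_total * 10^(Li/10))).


T_total = 3.8 + 3.9 + 2.6 + 1.6 = 11.9 hr
(3.8/11.9) * 10^(92.5/10) = 5.67854e+08
(3.9/11.9) * 10^(60.0/10) = 327731
(2.6/11.9) * 10^(77.3/10) = 1.17335e+07
(1.6/11.9) * 10^(55.2/10) = 44521.8
Sum = 5.67854e+08 + 327731 + 1.17335e+07 + 44521.8 = 5.7996e+08
Leq = 10*log10(5.7996e+08) = 87.634 dB


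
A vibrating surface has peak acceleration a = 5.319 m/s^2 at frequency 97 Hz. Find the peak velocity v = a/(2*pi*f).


omega = 2*pi*f = 2*pi*97 = 609.469 rad/s
v = a / omega = 5.319 / 609.469 = 0.0087273 m/s


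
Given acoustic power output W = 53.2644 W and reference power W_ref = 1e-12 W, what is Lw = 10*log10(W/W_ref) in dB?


W / W_ref = 53.2644 / 1e-12 = 5.32644e+13
Lw = 10 * log10(5.32644e+13) = 137.26 dB


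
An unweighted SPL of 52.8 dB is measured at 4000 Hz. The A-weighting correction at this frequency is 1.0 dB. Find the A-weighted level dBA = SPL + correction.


A-weighting table: 4000 Hz -> 1.0 dB correction
SPL_A = SPL + correction = 52.8 + (1.0) = 53.8 dBA


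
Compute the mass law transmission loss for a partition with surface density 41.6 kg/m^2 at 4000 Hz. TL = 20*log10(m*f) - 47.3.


m * f = 41.6 * 4000 = 166400
20*log10(166400) = 104.423 dB
TL = 104.423 - 47.3 = 57.123 dB


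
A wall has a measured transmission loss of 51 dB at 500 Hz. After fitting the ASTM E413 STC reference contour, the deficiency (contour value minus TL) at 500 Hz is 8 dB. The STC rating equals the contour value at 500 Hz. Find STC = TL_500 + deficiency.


By ASTM E413, STC = value of the fitted reference contour at 500 Hz.
Contour value at 500 Hz = TL_500 + deficiency = 51 + 8 = 59
STC = 59


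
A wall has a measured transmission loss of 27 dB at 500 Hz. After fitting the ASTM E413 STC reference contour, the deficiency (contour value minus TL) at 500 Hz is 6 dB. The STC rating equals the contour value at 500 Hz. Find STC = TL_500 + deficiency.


By ASTM E413, STC = value of the fitted reference contour at 500 Hz.
Contour value at 500 Hz = TL_500 + deficiency = 27 + 6 = 33
STC = 33


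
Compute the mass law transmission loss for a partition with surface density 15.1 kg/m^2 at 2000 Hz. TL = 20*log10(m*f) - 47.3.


m * f = 15.1 * 2000 = 30200
20*log10(30200) = 89.6001 dB
TL = 89.6001 - 47.3 = 42.3 dB


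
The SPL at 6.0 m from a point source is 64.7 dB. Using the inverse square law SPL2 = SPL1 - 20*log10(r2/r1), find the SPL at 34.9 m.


r2/r1 = 34.9/6.0 = 5.81667
Correction = 20*log10(5.81667) = 15.2935 dB
SPL2 = 64.7 - 15.2935 = 49.407 dB


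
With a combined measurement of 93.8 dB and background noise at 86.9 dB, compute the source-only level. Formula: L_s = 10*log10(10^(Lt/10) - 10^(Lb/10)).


10^(93.8/10) = 2.39883e+09
10^(86.9/10) = 4.89779e+08
Difference = 2.39883e+09 - 4.89779e+08 = 1.90905e+09
L_source = 10*log10(1.90905e+09) = 92.808 dB


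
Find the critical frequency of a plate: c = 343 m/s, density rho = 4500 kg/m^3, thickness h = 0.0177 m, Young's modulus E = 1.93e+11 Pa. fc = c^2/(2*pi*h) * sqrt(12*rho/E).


12*rho/E = 12*4500/1.93e+11 = 2.79793e-07
sqrt(12*rho/E) = sqrt(2.79793e-07) = 0.000528955
c^2/(2*pi*h) = 343^2/(2*pi*0.0177) = 1.05788e+06
fc = 1.05788e+06 * 0.000528955 = 559.57 Hz


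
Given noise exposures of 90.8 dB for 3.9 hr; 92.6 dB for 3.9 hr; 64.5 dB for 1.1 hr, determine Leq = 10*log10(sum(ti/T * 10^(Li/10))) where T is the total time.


T_total = 3.9 + 3.9 + 1.1 = 8.9 hr
(3.9/8.9) * 10^(90.8/10) = 5.26835e+08
(3.9/8.9) * 10^(92.6/10) = 7.97397e+08
(1.1/8.9) * 10^(64.5/10) = 348339
Sum = 5.26835e+08 + 7.97397e+08 + 348339 = 1.32458e+09
Leq = 10*log10(1.32458e+09) = 91.221 dB


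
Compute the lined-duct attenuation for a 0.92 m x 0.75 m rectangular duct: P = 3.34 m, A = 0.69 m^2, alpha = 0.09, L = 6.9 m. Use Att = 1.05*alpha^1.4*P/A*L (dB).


alpha^1.4 = 0.09^1.4 = 0.034351
Attenuation rate = 1.05 * alpha^1.4 * P / A
= 1.05 * 0.034351 * 3.34 / 0.69 = 0.174593 dB/m
Total Att = 0.174593 * 6.9 = 1.2047 dB


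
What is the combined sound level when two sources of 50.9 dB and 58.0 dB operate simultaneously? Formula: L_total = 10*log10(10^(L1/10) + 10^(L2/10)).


10^(50.9/10) = 123027
10^(58.0/10) = 630957
Sum = 123027 + 630957 = 753984
L_total = 10*log10(753984) = 58.774 dB


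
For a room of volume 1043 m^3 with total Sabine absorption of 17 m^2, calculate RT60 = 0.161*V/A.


RT60 = 0.161 * 1043 / 17 = 9.8778 s


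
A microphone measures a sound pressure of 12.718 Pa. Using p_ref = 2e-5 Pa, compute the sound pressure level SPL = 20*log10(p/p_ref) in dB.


p / p_ref = 12.718 / 2e-5 = 635900
SPL = 20 * log10(635900) = 116.07 dB


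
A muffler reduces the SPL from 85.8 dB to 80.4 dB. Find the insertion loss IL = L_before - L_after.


Insertion loss = SPL without muffler - SPL with muffler
IL = 85.8 - 80.4 = 5.4 dB


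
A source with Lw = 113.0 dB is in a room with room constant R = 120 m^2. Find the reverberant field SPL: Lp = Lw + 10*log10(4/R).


4/R = 4/120 = 0.0333333
Lp = 113.0 + 10*log10(0.0333333) = 98.229 dB


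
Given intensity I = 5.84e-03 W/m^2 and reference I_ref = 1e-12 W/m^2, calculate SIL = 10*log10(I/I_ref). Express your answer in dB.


I / I_ref = 5.84e-03 / 1e-12 = 5.84e+09
SIL = 10 * log10(5.84e+09) = 97.664 dB


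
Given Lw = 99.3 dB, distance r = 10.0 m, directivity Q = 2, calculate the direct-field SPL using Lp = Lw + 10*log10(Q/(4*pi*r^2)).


4*pi*r^2 = 4*pi*10.0^2 = 1256.64 m^2
Q / (4*pi*r^2) = 2 / 1256.64 = 0.00159155
Lp = 99.3 + 10*log10(0.00159155) = 71.318 dB


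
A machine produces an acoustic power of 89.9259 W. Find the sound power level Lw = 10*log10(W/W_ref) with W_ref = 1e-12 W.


W / W_ref = 89.9259 / 1e-12 = 8.99259e+13
Lw = 10 * log10(8.99259e+13) = 139.54 dB


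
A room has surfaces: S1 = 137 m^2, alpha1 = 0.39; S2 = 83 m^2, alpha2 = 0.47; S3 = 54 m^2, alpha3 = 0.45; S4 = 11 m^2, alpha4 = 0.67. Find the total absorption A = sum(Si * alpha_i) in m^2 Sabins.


137 * 0.39 = 53.43
83 * 0.47 = 39.01
54 * 0.45 = 24.3
11 * 0.67 = 7.37
A_total = 53.43 + 39.01 + 24.3 + 7.37 = 124.11 m^2


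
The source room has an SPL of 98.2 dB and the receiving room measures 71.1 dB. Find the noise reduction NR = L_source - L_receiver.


NR = L_source - L_receiver (difference between source and receiving room levels)
NR = 98.2 - 71.1 = 27.1 dB


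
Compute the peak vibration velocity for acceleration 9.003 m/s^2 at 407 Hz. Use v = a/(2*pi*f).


omega = 2*pi*f = 2*pi*407 = 2557.26 rad/s
v = a / omega = 9.003 / 2557.26 = 0.0035206 m/s


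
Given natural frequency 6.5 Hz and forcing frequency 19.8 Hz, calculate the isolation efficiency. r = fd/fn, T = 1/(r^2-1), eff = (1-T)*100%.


r = 19.8 / 6.5 = 3.04615
r^2 - 1 = 3.04615^2 - 1 = 8.27903
T = 1/8.27903 = 0.120787
Efficiency = (1 - 0.120787)*100 = 87.921 %


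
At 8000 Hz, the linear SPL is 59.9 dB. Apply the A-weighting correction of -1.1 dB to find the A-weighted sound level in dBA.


A-weighting table: 8000 Hz -> -1.1 dB correction
SPL_A = SPL + correction = 59.9 + (-1.1) = 58.8 dBA


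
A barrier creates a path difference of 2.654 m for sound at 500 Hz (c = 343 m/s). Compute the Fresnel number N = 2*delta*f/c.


N = 2*delta*f/c = 2*delta/lambda, where lambda = c/f
lambda = 343 / 500 = 0.686 m
N = 2 * 2.654 / 0.686 = 7.7376


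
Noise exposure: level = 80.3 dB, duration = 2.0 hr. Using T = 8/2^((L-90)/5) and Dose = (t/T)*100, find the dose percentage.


T_allowed = 8 / 2^((80.3 - 90)/5) = 30.6965 hr
Dose = 2.0 / 30.6965 * 100 = 6.5154 %


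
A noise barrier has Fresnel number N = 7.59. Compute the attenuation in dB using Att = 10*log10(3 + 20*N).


3 + 20*N = 3 + 20*7.59 = 154.8
Att = 10*log10(154.8) = 21.898 dB


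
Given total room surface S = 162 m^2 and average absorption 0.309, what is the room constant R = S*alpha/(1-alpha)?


R = 162 * 0.309 / (1 - 0.309) = 72.443 m^2


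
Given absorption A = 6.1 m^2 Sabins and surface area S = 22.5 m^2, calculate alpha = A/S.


Absorption coefficient = absorbed power / incident power
alpha = A / S = 6.1 / 22.5 = 0.27111


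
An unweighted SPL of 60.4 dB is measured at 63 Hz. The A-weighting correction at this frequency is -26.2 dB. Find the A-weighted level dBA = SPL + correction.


A-weighting table: 63 Hz -> -26.2 dB correction
SPL_A = SPL + correction = 60.4 + (-26.2) = 34.2 dBA


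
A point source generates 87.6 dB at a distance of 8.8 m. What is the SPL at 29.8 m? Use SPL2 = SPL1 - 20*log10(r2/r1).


r2/r1 = 29.8/8.8 = 3.38636
Correction = 20*log10(3.38636) = 10.5947 dB
SPL2 = 87.6 - 10.5947 = 77.005 dB


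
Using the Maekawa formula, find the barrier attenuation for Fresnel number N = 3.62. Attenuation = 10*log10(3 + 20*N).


3 + 20*N = 3 + 20*3.62 = 75.4
Att = 10*log10(75.4) = 18.774 dB


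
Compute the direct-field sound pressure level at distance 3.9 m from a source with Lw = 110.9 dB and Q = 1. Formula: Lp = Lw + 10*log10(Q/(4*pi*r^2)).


4*pi*r^2 = 4*pi*3.9^2 = 191.134 m^2
Q / (4*pi*r^2) = 1 / 191.134 = 0.00523193
Lp = 110.9 + 10*log10(0.00523193) = 88.087 dB


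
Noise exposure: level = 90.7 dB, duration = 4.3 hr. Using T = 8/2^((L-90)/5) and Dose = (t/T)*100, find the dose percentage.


T_allowed = 8 / 2^((90.7 - 90)/5) = 7.26015 hr
Dose = 4.3 / 7.26015 * 100 = 59.227 %


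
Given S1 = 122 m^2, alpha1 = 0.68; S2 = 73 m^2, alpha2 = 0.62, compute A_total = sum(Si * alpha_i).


122 * 0.68 = 82.96
73 * 0.62 = 45.26
A_total = 82.96 + 45.26 = 128.22 m^2


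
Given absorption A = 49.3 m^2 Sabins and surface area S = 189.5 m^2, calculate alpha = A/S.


Absorption coefficient = absorbed power / incident power
alpha = A / S = 49.3 / 189.5 = 0.26016


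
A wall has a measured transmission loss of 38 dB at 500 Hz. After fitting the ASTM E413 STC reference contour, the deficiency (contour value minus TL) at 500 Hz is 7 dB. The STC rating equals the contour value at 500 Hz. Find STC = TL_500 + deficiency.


By ASTM E413, STC = value of the fitted reference contour at 500 Hz.
Contour value at 500 Hz = TL_500 + deficiency = 38 + 7 = 45
STC = 45


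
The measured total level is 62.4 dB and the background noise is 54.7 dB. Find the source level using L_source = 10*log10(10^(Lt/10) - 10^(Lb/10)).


10^(62.4/10) = 1.7378e+06
10^(54.7/10) = 295121
Difference = 1.7378e+06 - 295121 = 1.44268e+06
L_source = 10*log10(1.44268e+06) = 61.592 dB


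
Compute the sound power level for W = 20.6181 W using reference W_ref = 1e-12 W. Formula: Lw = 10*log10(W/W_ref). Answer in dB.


W / W_ref = 20.6181 / 1e-12 = 2.06181e+13
Lw = 10 * log10(2.06181e+13) = 133.14 dB


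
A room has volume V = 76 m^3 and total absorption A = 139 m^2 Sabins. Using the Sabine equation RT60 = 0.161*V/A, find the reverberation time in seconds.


RT60 = 0.161 * 76 / 139 = 0.088029 s


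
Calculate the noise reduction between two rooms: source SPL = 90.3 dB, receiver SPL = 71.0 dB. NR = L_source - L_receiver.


NR = L_source - L_receiver (difference between source and receiving room levels)
NR = 90.3 - 71.0 = 19.3 dB


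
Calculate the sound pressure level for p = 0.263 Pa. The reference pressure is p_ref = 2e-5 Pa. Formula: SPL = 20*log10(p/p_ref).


p / p_ref = 0.263 / 2e-5 = 13150
SPL = 20 * log10(13150) = 82.379 dB


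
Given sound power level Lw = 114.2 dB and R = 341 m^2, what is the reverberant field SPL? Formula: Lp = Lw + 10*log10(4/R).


4/R = 4/341 = 0.0117302
Lp = 114.2 + 10*log10(0.0117302) = 94.893 dB


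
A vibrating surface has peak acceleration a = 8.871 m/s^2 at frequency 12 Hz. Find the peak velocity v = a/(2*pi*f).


omega = 2*pi*f = 2*pi*12 = 75.3982 rad/s
v = a / omega = 8.871 / 75.3982 = 0.11766 m/s


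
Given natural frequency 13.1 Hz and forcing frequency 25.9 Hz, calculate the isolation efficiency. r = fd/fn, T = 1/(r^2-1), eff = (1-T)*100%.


r = 25.9 / 13.1 = 1.9771
r^2 - 1 = 1.9771^2 - 1 = 2.90892
T = 1/2.90892 = 0.34377
Efficiency = (1 - 0.34377)*100 = 65.623 %


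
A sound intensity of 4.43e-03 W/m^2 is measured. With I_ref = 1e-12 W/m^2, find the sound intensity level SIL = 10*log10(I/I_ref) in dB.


I / I_ref = 4.43e-03 / 1e-12 = 4.43e+09
SIL = 10 * log10(4.43e+09) = 96.464 dB


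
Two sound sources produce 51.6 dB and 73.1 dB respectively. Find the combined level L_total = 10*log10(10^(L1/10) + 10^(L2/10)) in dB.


10^(51.6/10) = 144544
10^(73.1/10) = 2.04174e+07
Sum = 144544 + 2.04174e+07 = 2.05619e+07
L_total = 10*log10(2.05619e+07) = 73.131 dB


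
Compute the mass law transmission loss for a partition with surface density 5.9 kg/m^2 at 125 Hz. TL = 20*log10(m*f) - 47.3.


m * f = 5.9 * 125 = 737.5
20*log10(737.5) = 57.3552 dB
TL = 57.3552 - 47.3 = 10.055 dB


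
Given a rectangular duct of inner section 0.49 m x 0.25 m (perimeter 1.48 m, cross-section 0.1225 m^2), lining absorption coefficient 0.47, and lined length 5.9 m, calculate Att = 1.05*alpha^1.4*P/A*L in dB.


alpha^1.4 = 0.47^1.4 = 0.347486
Attenuation rate = 1.05 * alpha^1.4 * P / A
= 1.05 * 0.347486 * 1.48 / 0.1225 = 4.40811 dB/m
Total Att = 4.40811 * 5.9 = 26.008 dB


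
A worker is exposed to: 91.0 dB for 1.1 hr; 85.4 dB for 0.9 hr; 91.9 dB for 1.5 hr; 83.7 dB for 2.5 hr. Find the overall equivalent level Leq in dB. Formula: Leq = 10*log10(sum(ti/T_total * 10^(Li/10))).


T_total = 1.1 + 0.9 + 1.5 + 2.5 = 6.0 hr
(1.1/6.0) * 10^(91.0/10) = 2.30803e+08
(0.9/6.0) * 10^(85.4/10) = 5.20105e+07
(1.5/6.0) * 10^(91.9/10) = 3.87204e+08
(2.5/6.0) * 10^(83.7/10) = 9.76762e+07
Sum = 2.30803e+08 + 5.20105e+07 + 3.87204e+08 + 9.76762e+07 = 7.67694e+08
Leq = 10*log10(7.67694e+08) = 88.852 dB


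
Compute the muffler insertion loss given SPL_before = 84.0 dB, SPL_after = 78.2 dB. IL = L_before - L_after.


Insertion loss = SPL without muffler - SPL with muffler
IL = 84.0 - 78.2 = 5.8 dB


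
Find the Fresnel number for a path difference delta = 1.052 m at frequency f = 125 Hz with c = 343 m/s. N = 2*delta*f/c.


N = 2*delta*f/c = 2*delta/lambda, where lambda = c/f
lambda = 343 / 125 = 2.744 m
N = 2 * 1.052 / 2.744 = 0.76676


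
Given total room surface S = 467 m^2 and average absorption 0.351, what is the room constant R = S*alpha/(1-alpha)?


R = 467 * 0.351 / (1 - 0.351) = 252.57 m^2


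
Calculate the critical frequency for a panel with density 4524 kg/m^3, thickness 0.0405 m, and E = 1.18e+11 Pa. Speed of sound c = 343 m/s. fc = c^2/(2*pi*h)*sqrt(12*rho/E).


12*rho/E = 12*4524/1.18e+11 = 4.60068e-07
sqrt(12*rho/E) = sqrt(4.60068e-07) = 0.000678283
c^2/(2*pi*h) = 343^2/(2*pi*0.0405) = 462331
fc = 462331 * 0.000678283 = 313.59 Hz


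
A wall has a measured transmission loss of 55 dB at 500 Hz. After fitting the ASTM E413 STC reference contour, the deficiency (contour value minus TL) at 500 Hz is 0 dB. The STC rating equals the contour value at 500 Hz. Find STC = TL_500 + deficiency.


By ASTM E413, STC = value of the fitted reference contour at 500 Hz.
Contour value at 500 Hz = TL_500 + deficiency = 55 + 0 = 55
STC = 55


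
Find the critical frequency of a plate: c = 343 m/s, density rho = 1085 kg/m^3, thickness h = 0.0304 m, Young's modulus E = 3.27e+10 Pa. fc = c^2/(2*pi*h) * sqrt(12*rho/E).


12*rho/E = 12*1085/3.27e+10 = 3.98165e-07
sqrt(12*rho/E) = sqrt(3.98165e-07) = 0.000631003
c^2/(2*pi*h) = 343^2/(2*pi*0.0304) = 615935
fc = 615935 * 0.000631003 = 388.66 Hz


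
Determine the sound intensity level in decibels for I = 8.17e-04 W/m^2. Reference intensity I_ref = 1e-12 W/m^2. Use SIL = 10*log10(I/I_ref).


I / I_ref = 8.17e-04 / 1e-12 = 8.17e+08
SIL = 10 * log10(8.17e+08) = 89.122 dB


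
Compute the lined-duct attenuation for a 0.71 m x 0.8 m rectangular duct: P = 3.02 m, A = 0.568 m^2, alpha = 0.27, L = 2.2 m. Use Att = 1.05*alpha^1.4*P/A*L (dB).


alpha^1.4 = 0.27^1.4 = 0.159922
Attenuation rate = 1.05 * alpha^1.4 * P / A
= 1.05 * 0.159922 * 3.02 / 0.568 = 0.892804 dB/m
Total Att = 0.892804 * 2.2 = 1.9642 dB


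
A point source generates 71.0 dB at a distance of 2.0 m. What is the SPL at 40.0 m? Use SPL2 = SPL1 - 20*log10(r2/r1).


r2/r1 = 40.0/2.0 = 20
Correction = 20*log10(20) = 26.0206 dB
SPL2 = 71.0 - 26.0206 = 44.979 dB


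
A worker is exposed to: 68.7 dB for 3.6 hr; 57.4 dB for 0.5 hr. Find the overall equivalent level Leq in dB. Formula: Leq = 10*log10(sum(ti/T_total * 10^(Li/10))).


T_total = 3.6 + 0.5 = 4.1 hr
(3.6/4.1) * 10^(68.7/10) = 6.50907e+06
(0.5/4.1) * 10^(57.4/10) = 67017.2
Sum = 6.50907e+06 + 67017.2 = 6.57609e+06
Leq = 10*log10(6.57609e+06) = 68.18 dB


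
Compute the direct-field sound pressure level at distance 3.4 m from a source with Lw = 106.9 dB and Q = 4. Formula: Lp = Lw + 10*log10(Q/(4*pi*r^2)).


4*pi*r^2 = 4*pi*3.4^2 = 145.267 m^2
Q / (4*pi*r^2) = 4 / 145.267 = 0.0275355
Lp = 106.9 + 10*log10(0.0275355) = 91.299 dB


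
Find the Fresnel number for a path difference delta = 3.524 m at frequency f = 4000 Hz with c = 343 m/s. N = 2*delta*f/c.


N = 2*delta*f/c = 2*delta/lambda, where lambda = c/f
lambda = 343 / 4000 = 0.08575 m
N = 2 * 3.524 / 0.08575 = 82.192


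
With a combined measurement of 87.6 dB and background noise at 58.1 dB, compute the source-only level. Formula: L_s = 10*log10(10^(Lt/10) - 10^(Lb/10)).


10^(87.6/10) = 5.7544e+08
10^(58.1/10) = 645654
Difference = 5.7544e+08 - 645654 = 5.74794e+08
L_source = 10*log10(5.74794e+08) = 87.595 dB


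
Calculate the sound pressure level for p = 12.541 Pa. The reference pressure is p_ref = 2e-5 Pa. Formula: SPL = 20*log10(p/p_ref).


p / p_ref = 12.541 / 2e-5 = 627050
SPL = 20 * log10(627050) = 115.95 dB


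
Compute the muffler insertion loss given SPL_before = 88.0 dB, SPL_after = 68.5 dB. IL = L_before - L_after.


Insertion loss = SPL without muffler - SPL with muffler
IL = 88.0 - 68.5 = 19.5 dB


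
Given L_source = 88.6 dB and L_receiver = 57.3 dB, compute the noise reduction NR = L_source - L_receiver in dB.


NR = L_source - L_receiver (difference between source and receiving room levels)
NR = 88.6 - 57.3 = 31.3 dB


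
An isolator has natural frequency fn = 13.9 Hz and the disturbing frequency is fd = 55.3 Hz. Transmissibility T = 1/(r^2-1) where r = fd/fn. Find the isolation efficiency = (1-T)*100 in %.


r = 55.3 / 13.9 = 3.97842
r^2 - 1 = 3.97842^2 - 1 = 14.8278
T = 1/14.8278 = 0.0674409
Efficiency = (1 - 0.0674409)*100 = 93.256 %


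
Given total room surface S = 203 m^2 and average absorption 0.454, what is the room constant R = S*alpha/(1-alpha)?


R = 203 * 0.454 / (1 - 0.454) = 168.79 m^2


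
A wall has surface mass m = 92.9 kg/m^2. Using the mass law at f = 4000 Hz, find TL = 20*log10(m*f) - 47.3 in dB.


m * f = 92.9 * 4000 = 371600
20*log10(371600) = 111.402 dB
TL = 111.402 - 47.3 = 64.102 dB


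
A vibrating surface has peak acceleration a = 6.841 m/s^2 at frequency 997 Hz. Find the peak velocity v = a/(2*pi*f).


omega = 2*pi*f = 2*pi*997 = 6264.34 rad/s
v = a / omega = 6.841 / 6264.34 = 0.0010921 m/s


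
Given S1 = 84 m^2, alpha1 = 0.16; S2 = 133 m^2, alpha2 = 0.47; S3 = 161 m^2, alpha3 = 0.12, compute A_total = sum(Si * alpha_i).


84 * 0.16 = 13.44
133 * 0.47 = 62.51
161 * 0.12 = 19.32
A_total = 13.44 + 62.51 + 19.32 = 95.27 m^2


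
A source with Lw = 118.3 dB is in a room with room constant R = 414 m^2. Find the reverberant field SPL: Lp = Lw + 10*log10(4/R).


4/R = 4/414 = 0.00966184
Lp = 118.3 + 10*log10(0.00966184) = 98.151 dB


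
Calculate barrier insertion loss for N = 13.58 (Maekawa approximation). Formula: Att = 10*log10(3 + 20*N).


3 + 20*N = 3 + 20*13.58 = 274.6
Att = 10*log10(274.6) = 24.387 dB


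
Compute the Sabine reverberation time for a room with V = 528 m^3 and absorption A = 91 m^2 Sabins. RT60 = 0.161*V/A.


RT60 = 0.161 * 528 / 91 = 0.93415 s


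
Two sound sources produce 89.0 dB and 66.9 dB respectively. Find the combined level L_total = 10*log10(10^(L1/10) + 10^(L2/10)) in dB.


10^(89.0/10) = 7.94328e+08
10^(66.9/10) = 4.89779e+06
Sum = 7.94328e+08 + 4.89779e+06 = 7.99226e+08
L_total = 10*log10(7.99226e+08) = 89.027 dB


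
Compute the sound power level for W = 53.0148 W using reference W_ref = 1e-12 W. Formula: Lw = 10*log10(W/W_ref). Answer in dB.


W / W_ref = 53.0148 / 1e-12 = 5.30148e+13
Lw = 10 * log10(5.30148e+13) = 137.24 dB


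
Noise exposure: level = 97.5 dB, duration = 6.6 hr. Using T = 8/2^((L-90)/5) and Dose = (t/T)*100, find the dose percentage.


T_allowed = 8 / 2^((97.5 - 90)/5) = 2.82843 hr
Dose = 6.6 / 2.82843 * 100 = 233.35 %


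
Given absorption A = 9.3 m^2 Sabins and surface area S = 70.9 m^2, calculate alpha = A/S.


Absorption coefficient = absorbed power / incident power
alpha = A / S = 9.3 / 70.9 = 0.13117


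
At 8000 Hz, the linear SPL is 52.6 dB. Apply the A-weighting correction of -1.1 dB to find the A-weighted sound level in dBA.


A-weighting table: 8000 Hz -> -1.1 dB correction
SPL_A = SPL + correction = 52.6 + (-1.1) = 51.5 dBA


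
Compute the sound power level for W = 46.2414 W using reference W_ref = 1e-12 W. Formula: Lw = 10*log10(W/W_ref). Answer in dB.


W / W_ref = 46.2414 / 1e-12 = 4.62414e+13
Lw = 10 * log10(4.62414e+13) = 136.65 dB


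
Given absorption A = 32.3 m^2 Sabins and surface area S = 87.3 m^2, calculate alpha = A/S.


Absorption coefficient = absorbed power / incident power
alpha = A / S = 32.3 / 87.3 = 0.36999


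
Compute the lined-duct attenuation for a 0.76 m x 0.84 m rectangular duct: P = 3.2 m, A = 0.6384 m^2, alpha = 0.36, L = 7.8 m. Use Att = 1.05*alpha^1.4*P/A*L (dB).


alpha^1.4 = 0.36^1.4 = 0.239234
Attenuation rate = 1.05 * alpha^1.4 * P / A
= 1.05 * 0.239234 * 3.2 / 0.6384 = 1.25913 dB/m
Total Att = 1.25913 * 7.8 = 9.8212 dB


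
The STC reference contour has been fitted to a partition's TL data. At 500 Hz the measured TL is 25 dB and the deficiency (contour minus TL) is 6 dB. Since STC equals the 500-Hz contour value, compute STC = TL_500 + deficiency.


By ASTM E413, STC = value of the fitted reference contour at 500 Hz.
Contour value at 500 Hz = TL_500 + deficiency = 25 + 6 = 31
STC = 31


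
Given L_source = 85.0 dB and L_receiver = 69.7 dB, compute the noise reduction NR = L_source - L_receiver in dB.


NR = L_source - L_receiver (difference between source and receiving room levels)
NR = 85.0 - 69.7 = 15.3 dB


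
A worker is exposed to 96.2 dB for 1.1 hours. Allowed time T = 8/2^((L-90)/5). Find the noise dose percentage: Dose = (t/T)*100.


T_allowed = 8 / 2^((96.2 - 90)/5) = 3.38698 hr
Dose = 1.1 / 3.38698 * 100 = 32.477 %


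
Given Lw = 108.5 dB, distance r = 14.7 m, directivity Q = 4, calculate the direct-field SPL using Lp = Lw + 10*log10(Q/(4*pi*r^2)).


4*pi*r^2 = 4*pi*14.7^2 = 2715.47 m^2
Q / (4*pi*r^2) = 4 / 2715.47 = 0.00147304
Lp = 108.5 + 10*log10(0.00147304) = 80.182 dB


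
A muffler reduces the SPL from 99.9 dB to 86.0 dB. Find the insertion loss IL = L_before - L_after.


Insertion loss = SPL without muffler - SPL with muffler
IL = 99.9 - 86.0 = 13.9 dB


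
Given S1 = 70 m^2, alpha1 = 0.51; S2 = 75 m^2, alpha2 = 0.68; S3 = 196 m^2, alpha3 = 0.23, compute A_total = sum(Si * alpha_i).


70 * 0.51 = 35.7
75 * 0.68 = 51
196 * 0.23 = 45.08
A_total = 35.7 + 51 + 45.08 = 131.78 m^2


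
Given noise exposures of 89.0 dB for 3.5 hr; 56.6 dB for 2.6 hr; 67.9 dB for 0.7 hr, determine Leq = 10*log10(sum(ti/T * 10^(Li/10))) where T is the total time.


T_total = 3.5 + 2.6 + 0.7 = 6.8 hr
(3.5/6.8) * 10^(89.0/10) = 4.08845e+08
(2.6/6.8) * 10^(56.6/10) = 174769
(0.7/6.8) * 10^(67.9/10) = 634730
Sum = 4.08845e+08 + 174769 + 634730 = 4.09654e+08
Leq = 10*log10(4.09654e+08) = 86.124 dB


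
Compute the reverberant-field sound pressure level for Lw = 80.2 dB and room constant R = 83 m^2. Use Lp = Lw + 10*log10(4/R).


4/R = 4/83 = 0.0481928
Lp = 80.2 + 10*log10(0.0481928) = 67.03 dB


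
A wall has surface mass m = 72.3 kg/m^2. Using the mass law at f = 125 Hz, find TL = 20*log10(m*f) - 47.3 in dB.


m * f = 72.3 * 125 = 9037.5
20*log10(9037.5) = 79.121 dB
TL = 79.121 - 47.3 = 31.821 dB


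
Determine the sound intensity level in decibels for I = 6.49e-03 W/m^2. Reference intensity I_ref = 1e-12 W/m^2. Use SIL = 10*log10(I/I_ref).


I / I_ref = 6.49e-03 / 1e-12 = 6.49e+09
SIL = 10 * log10(6.49e+09) = 98.122 dB


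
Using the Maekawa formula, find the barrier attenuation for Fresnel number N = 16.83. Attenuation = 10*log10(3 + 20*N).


3 + 20*N = 3 + 20*16.83 = 339.6
Att = 10*log10(339.6) = 25.31 dB


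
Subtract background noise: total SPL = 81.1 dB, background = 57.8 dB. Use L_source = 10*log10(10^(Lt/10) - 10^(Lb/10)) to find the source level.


10^(81.1/10) = 1.28825e+08
10^(57.8/10) = 602560
Difference = 1.28825e+08 - 602560 = 1.28222e+08
L_source = 10*log10(1.28222e+08) = 81.08 dB


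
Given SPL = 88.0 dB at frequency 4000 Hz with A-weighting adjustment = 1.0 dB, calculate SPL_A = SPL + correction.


A-weighting table: 4000 Hz -> 1.0 dB correction
SPL_A = SPL + correction = 88.0 + (1.0) = 89 dBA


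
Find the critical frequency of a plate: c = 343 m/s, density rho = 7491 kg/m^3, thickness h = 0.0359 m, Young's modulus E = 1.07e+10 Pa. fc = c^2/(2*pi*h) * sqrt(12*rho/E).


12*rho/E = 12*7491/1.07e+10 = 8.40112e-06
sqrt(12*rho/E) = sqrt(8.40112e-06) = 0.00289847
c^2/(2*pi*h) = 343^2/(2*pi*0.0359) = 521572
fc = 521572 * 0.00289847 = 1511.8 Hz


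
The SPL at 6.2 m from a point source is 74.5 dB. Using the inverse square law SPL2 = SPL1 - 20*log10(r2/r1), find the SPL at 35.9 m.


r2/r1 = 35.9/6.2 = 5.79032
Correction = 20*log10(5.79032) = 15.2541 dB
SPL2 = 74.5 - 15.2541 = 59.246 dB


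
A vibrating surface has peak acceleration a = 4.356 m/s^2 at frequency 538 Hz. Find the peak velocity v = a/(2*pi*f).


omega = 2*pi*f = 2*pi*538 = 3380.35 rad/s
v = a / omega = 4.356 / 3380.35 = 0.0012886 m/s


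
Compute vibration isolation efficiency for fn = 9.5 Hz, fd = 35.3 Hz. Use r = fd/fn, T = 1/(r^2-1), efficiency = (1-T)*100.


r = 35.3 / 9.5 = 3.71579
r^2 - 1 = 3.71579^2 - 1 = 12.8071
T = 1/12.8071 = 0.0780817
Efficiency = (1 - 0.0780817)*100 = 92.192 %
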